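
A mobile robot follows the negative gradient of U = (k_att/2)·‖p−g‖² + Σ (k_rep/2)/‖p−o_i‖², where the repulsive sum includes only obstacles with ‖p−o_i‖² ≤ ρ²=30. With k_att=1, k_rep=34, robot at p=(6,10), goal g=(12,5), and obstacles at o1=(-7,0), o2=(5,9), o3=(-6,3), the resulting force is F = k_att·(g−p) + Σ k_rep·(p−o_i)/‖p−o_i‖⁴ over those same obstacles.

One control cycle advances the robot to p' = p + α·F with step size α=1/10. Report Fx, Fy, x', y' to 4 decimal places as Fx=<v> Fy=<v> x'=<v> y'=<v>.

Fx=14.5000 Fy=3.5000 x'=7.4500 y'=10.3500

F_att = 1·(g−p) = 1·(6,-5) = (6.0000,-5.0000)
o1: d²=269 > ρ²=30 → inactive
o2: d²=2 ≤ ρ²=30; F_rep = 34·(1,1)/2² = (8.5000,8.5000)
o3: d²=193 > ρ²=30 → inactive
F = F_att + ΣF_rep = (14.5000,3.5000)
p' = p + 1/10·F = (7.4500,10.3500)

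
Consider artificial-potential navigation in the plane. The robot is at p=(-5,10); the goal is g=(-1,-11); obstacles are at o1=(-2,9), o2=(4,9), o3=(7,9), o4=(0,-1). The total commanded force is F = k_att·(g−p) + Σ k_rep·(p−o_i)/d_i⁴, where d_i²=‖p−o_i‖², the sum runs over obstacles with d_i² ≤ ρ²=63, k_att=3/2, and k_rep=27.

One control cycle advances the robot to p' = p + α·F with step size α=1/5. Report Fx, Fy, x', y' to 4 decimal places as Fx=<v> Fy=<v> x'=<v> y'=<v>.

F_att = 3/2·(g−p) = 3/2·(4,-21) = (6.0000,-31.5000)
o1: d²=10 ≤ ρ²=63; F_rep = 27·(-3,1)/10² = (-0.8100,0.2700)
o2: d²=82 > ρ²=63 → inactive
o3: d²=145 > ρ²=63 → inactive
o4: d²=146 > ρ²=63 → inactive
F = F_att + ΣF_rep = (5.1900,-31.2300)
p' = p + 1/5·F = (-3.9620,3.7540)

Fx=5.1900 Fy=-31.2300 x'=-3.9620 y'=3.7540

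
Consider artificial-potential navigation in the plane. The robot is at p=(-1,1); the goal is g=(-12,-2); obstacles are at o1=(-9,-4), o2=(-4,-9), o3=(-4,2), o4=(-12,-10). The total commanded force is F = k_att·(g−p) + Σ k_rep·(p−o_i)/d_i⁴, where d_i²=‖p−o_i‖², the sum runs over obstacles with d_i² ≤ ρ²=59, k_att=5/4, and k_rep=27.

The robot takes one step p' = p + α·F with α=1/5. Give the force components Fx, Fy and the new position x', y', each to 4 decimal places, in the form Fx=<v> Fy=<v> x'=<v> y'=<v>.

F_att = 5/4·(g−p) = 5/4·(-11,-3) = (-13.7500,-3.7500)
o1: d²=89 > ρ²=59 → inactive
o2: d²=109 > ρ²=59 → inactive
o3: d²=10 ≤ ρ²=59; F_rep = 27·(3,-1)/10² = (0.8100,-0.2700)
o4: d²=242 > ρ²=59 → inactive
F = F_att + ΣF_rep = (-12.9400,-4.0200)
p' = p + 1/5·F = (-3.5880,0.1960)

Fx=-12.9400 Fy=-4.0200 x'=-3.5880 y'=0.1960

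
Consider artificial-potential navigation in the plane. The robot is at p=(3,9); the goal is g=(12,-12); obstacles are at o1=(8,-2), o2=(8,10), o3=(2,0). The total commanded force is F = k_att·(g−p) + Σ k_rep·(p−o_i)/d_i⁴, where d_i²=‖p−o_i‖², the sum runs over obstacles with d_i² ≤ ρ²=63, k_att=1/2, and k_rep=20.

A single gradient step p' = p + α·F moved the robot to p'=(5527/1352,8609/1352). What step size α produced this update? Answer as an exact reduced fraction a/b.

α = 1/4

F_att = 1/2·(g−p) = 1/2·(9,-21) = (4.5000,-10.5000)
o1: d²=146 > ρ²=63 → inactive
o2: d²=26 ≤ ρ²=63; F_rep = 20·(-5,-1)/26² = (-0.1479,-0.0296)
o3: d²=82 > ρ²=63 → inactive
F = F_att + ΣF_rep = (4.3521,-10.5296)
Δp = p'−p = (1.0880,-2.6324); α = Δx/Fx = (1471/1352) / (1471/338) = 1/4
check: Δy/Fy = (-3559/1352) / (-3559/338) = 1/4 ✓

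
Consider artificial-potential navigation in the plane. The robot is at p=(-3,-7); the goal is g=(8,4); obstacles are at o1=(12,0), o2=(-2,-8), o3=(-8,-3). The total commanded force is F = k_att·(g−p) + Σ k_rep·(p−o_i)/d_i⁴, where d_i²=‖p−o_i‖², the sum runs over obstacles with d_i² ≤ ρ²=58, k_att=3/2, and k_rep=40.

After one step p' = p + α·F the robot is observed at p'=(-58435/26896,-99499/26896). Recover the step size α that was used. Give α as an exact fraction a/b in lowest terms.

α = 1/8

F_att = 3/2·(g−p) = 3/2·(11,11) = (16.5000,16.5000)
o1: d²=274 > ρ²=58 → inactive
o2: d²=2 ≤ ρ²=58; F_rep = 40·(-1,1)/2² = (-10.0000,10.0000)
o3: d²=41 ≤ ρ²=58; F_rep = 40·(5,-4)/41² = (0.1190,-0.0952)
F = F_att + ΣF_rep = (6.6190,26.4048)
Δp = p'−p = (0.8274,3.3006); α = Δx/Fx = (22253/26896) / (22253/3362) = 1/8
check: Δy/Fy = (88773/26896) / (88773/3362) = 1/8 ✓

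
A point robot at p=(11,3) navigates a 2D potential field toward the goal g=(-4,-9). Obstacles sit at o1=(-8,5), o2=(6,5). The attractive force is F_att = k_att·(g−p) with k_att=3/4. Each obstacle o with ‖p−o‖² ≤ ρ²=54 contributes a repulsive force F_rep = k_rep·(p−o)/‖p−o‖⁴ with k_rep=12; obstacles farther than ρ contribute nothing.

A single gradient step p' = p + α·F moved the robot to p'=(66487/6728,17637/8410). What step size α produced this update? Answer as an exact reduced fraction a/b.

F_att = 3/4·(g−p) = 3/4·(-15,-12) = (-11.2500,-9.0000)
o1: d²=365 > ρ²=54 → inactive
o2: d²=29 ≤ ρ²=54; F_rep = 12·(5,-2)/29² = (0.0713,-0.0285)
F = F_att + ΣF_rep = (-11.1787,-9.0285)
Δp = p'−p = (-1.1179,-0.9029); α = Δx/Fx = (-7521/6728) / (-37605/3364) = 1/10
check: Δy/Fy = (-7593/8410) / (-7593/841) = 1/10 ✓

α = 1/10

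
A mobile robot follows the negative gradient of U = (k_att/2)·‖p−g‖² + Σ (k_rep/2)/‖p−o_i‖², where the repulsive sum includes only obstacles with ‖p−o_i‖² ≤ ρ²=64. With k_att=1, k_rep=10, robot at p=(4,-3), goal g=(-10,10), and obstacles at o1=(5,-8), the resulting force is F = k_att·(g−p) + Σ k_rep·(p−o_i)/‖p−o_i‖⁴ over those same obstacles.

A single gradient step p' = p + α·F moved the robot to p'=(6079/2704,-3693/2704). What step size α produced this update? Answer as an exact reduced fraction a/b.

F_att = 1·(g−p) = 1·(-14,13) = (-14.0000,13.0000)
o1: d²=26 ≤ ρ²=64; F_rep = 10·(-1,5)/26² = (-0.0148,0.0740)
F = F_att + ΣF_rep = (-14.0148,13.0740)
Δp = p'−p = (-1.7518,1.6342); α = Δx/Fx = (-4737/2704) / (-4737/338) = 1/8
check: Δy/Fy = (4419/2704) / (4419/338) = 1/8 ✓

α = 1/8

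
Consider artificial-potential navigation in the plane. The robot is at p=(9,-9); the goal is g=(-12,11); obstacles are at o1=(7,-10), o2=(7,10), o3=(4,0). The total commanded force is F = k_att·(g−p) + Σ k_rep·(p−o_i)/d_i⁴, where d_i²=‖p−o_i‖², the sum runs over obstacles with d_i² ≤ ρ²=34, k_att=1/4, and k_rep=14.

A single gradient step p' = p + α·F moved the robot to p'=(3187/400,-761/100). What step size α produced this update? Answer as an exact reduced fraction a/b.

α = 1/4

F_att = 1/4·(g−p) = 1/4·(-21,20) = (-5.2500,5.0000)
o1: d²=5 ≤ ρ²=34; F_rep = 14·(2,1)/5² = (1.1200,0.5600)
o2: d²=365 > ρ²=34 → inactive
o3: d²=106 > ρ²=34 → inactive
F = F_att + ΣF_rep = (-4.1300,5.5600)
Δp = p'−p = (-1.0325,1.3900); α = Δx/Fx = (-413/400) / (-413/100) = 1/4
check: Δy/Fy = (139/100) / (139/25) = 1/4 ✓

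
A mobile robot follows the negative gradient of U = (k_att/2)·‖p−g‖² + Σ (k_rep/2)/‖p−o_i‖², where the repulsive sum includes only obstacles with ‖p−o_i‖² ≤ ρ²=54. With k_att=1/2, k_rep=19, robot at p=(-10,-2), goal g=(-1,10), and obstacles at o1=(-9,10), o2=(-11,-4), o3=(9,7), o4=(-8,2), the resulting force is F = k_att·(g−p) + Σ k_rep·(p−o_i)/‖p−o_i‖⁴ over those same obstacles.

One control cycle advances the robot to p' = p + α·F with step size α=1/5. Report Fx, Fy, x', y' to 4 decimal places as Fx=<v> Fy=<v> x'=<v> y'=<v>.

F_att = 1/2·(g−p) = 1/2·(9,12) = (4.5000,6.0000)
o1: d²=145 > ρ²=54 → inactive
o2: d²=5 ≤ ρ²=54; F_rep = 19·(1,2)/5² = (0.7600,1.5200)
o3: d²=442 > ρ²=54 → inactive
o4: d²=20 ≤ ρ²=54; F_rep = 19·(-2,-4)/20² = (-0.0950,-0.1900)
F = F_att + ΣF_rep = (5.1650,7.3300)
p' = p + 1/5·F = (-8.9670,-0.5340)

Fx=5.1650 Fy=7.3300 x'=-8.9670 y'=-0.5340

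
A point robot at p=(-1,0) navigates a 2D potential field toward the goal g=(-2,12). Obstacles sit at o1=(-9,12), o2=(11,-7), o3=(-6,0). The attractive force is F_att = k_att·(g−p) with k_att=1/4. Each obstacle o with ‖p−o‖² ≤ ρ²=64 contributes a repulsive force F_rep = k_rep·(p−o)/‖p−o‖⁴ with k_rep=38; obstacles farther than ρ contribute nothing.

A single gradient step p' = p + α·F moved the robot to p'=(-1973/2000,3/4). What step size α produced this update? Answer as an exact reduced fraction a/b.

α = 1/4

F_att = 1/4·(g−p) = 1/4·(-1,12) = (-0.2500,3.0000)
o1: d²=208 > ρ²=64 → inactive
o2: d²=193 > ρ²=64 → inactive
o3: d²=25 ≤ ρ²=64; F_rep = 38·(5,0)/25² = (0.3040,0.0000)
F = F_att + ΣF_rep = (0.0540,3.0000)
Δp = p'−p = (0.0135,0.7500); α = Δx/Fx = (27/2000) / (27/500) = 1/4
check: Δy/Fy = (3/4) / (3) = 1/4 ✓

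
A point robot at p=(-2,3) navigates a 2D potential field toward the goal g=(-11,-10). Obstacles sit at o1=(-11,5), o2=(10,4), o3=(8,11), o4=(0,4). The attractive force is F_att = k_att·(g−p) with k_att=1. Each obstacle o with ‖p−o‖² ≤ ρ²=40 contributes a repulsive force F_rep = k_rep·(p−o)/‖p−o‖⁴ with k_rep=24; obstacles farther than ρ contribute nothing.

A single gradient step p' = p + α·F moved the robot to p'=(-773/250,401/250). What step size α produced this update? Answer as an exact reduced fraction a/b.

F_att = 1·(g−p) = 1·(-9,-13) = (-9.0000,-13.0000)
o1: d²=85 > ρ²=40 → inactive
o2: d²=145 > ρ²=40 → inactive
o3: d²=164 > ρ²=40 → inactive
o4: d²=5 ≤ ρ²=40; F_rep = 24·(-2,-1)/5² = (-1.9200,-0.9600)
F = F_att + ΣF_rep = (-10.9200,-13.9600)
Δp = p'−p = (-1.0920,-1.3960); α = Δx/Fx = (-273/250) / (-273/25) = 1/10
check: Δy/Fy = (-349/250) / (-349/25) = 1/10 ✓

α = 1/10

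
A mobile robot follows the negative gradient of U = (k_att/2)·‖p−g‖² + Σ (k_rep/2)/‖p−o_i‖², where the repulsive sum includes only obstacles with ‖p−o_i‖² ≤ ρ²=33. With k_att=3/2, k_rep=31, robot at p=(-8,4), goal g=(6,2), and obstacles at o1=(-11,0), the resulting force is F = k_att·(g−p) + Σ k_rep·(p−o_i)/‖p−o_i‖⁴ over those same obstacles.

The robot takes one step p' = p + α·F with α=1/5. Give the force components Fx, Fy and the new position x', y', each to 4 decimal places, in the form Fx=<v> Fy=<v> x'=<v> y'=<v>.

Fx=21.1488 Fy=-2.8016 x'=-3.7702 y'=3.4397

F_att = 3/2·(g−p) = 3/2·(14,-2) = (21.0000,-3.0000)
o1: d²=25 ≤ ρ²=33; F_rep = 31·(3,4)/25² = (0.1488,0.1984)
F = F_att + ΣF_rep = (21.1488,-2.8016)
p' = p + 1/5·F = (-3.7702,3.4397)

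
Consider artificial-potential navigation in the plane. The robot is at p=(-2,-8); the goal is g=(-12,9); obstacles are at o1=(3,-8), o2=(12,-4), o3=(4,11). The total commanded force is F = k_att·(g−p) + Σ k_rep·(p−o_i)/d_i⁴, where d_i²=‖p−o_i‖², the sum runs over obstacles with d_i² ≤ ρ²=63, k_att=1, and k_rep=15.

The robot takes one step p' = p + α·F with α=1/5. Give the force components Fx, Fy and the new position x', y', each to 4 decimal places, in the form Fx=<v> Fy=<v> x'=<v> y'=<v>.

Fx=-10.1200 Fy=17.0000 x'=-4.0240 y'=-4.6000

F_att = 1·(g−p) = 1·(-10,17) = (-10.0000,17.0000)
o1: d²=25 ≤ ρ²=63; F_rep = 15·(-5,0)/25² = (-0.1200,0.0000)
o2: d²=212 > ρ²=63 → inactive
o3: d²=397 > ρ²=63 → inactive
F = F_att + ΣF_rep = (-10.1200,17.0000)
p' = p + 1/5·F = (-4.0240,-4.6000)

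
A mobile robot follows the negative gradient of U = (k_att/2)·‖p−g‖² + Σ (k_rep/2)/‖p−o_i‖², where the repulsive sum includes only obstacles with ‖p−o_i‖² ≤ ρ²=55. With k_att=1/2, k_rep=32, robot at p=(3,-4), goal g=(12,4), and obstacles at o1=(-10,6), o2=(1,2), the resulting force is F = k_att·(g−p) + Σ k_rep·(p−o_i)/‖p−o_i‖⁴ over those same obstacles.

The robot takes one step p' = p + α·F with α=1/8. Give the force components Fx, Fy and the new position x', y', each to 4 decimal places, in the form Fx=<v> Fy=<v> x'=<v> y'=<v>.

Fx=4.5400 Fy=3.8800 x'=3.5675 y'=-3.5150

F_att = 1/2·(g−p) = 1/2·(9,8) = (4.5000,4.0000)
o1: d²=269 > ρ²=55 → inactive
o2: d²=40 ≤ ρ²=55; F_rep = 32·(2,-6)/40² = (0.0400,-0.1200)
F = F_att + ΣF_rep = (4.5400,3.8800)
p' = p + 1/8·F = (3.5675,-3.5150)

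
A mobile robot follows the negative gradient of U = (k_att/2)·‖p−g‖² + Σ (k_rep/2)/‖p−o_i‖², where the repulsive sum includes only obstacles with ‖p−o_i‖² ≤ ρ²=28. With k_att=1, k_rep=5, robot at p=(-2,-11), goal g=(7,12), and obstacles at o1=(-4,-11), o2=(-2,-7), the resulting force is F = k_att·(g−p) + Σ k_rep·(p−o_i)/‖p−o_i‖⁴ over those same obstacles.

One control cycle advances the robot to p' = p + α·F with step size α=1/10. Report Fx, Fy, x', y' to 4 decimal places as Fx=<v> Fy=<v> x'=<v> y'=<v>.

Fx=9.6250 Fy=22.9219 x'=-1.0375 y'=-8.7078

F_att = 1·(g−p) = 1·(9,23) = (9.0000,23.0000)
o1: d²=4 ≤ ρ²=28; F_rep = 5·(2,0)/4² = (0.6250,0.0000)
o2: d²=16 ≤ ρ²=28; F_rep = 5·(0,-4)/16² = (0.0000,-0.0781)
F = F_att + ΣF_rep = (9.6250,22.9219)
p' = p + 1/10·F = (-1.0375,-8.7078)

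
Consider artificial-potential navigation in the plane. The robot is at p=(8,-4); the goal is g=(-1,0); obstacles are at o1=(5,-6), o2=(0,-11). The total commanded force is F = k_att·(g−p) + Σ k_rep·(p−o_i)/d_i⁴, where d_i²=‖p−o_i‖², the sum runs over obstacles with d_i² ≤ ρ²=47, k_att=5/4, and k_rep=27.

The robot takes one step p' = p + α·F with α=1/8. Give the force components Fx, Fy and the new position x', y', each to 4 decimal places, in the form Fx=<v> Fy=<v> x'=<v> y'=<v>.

Fx=-10.7707 Fy=5.3195 x'=6.6537 y'=-3.3351

F_att = 5/4·(g−p) = 5/4·(-9,4) = (-11.2500,5.0000)
o1: d²=13 ≤ ρ²=47; F_rep = 27·(3,2)/13² = (0.4793,0.3195)
o2: d²=113 > ρ²=47 → inactive
F = F_att + ΣF_rep = (-10.7707,5.3195)
p' = p + 1/8·F = (6.6537,-3.3351)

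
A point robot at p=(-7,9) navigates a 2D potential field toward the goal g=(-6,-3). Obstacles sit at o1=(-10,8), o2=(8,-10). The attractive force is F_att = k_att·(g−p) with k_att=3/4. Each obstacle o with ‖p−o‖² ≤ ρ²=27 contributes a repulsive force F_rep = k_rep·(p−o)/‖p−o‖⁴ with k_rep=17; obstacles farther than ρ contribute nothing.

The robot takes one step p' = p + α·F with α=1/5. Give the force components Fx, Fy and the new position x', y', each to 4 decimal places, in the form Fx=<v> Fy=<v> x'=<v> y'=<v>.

Fx=1.2600 Fy=-8.8300 x'=-6.7480 y'=7.2340

F_att = 3/4·(g−p) = 3/4·(1,-12) = (0.7500,-9.0000)
o1: d²=10 ≤ ρ²=27; F_rep = 17·(3,1)/10² = (0.5100,0.1700)
o2: d²=586 > ρ²=27 → inactive
F = F_att + ΣF_rep = (1.2600,-8.8300)
p' = p + 1/5·F = (-6.7480,7.2340)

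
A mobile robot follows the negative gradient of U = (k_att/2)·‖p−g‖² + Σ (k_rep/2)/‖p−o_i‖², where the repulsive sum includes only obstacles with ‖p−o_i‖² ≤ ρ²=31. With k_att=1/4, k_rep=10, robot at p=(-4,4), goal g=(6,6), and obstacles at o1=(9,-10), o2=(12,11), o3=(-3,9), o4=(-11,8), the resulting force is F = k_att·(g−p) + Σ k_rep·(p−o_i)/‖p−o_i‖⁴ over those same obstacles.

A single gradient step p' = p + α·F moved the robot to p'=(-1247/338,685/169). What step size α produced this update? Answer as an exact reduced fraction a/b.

F_att = 1/4·(g−p) = 1/4·(10,2) = (2.5000,0.5000)
o1: d²=365 > ρ²=31 → inactive
o2: d²=305 > ρ²=31 → inactive
o3: d²=26 ≤ ρ²=31; F_rep = 10·(-1,-5)/26² = (-0.0148,-0.0740)
o4: d²=65 > ρ²=31 → inactive
F = F_att + ΣF_rep = (2.4852,0.4260)
Δp = p'−p = (0.3107,0.0533); α = Δx/Fx = (105/338) / (420/169) = 1/8
check: Δy/Fy = (9/169) / (72/169) = 1/8 ✓

α = 1/8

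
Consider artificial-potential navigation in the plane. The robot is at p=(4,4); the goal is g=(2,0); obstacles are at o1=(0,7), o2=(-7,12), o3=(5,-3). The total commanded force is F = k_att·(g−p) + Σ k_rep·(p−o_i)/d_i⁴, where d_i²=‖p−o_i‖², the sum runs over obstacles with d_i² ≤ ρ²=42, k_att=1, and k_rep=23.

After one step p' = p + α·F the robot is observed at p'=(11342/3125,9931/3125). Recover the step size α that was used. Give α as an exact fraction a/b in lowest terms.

α = 1/5

F_att = 1·(g−p) = 1·(-2,-4) = (-2.0000,-4.0000)
o1: d²=25 ≤ ρ²=42; F_rep = 23·(4,-3)/25² = (0.1472,-0.1104)
o2: d²=185 > ρ²=42 → inactive
o3: d²=50 > ρ²=42 → inactive
F = F_att + ΣF_rep = (-1.8528,-4.1104)
Δp = p'−p = (-0.3706,-0.8221); α = Δx/Fx = (-1158/3125) / (-1158/625) = 1/5
check: Δy/Fy = (-2569/3125) / (-2569/625) = 1/5 ✓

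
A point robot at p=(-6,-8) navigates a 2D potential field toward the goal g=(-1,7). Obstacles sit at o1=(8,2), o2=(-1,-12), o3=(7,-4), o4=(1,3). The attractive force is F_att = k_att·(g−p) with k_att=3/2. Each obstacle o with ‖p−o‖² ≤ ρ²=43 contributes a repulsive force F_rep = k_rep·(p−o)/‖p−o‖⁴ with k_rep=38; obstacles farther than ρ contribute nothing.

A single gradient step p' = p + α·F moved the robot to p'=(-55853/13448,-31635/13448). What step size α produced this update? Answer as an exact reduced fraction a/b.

α = 1/4

F_att = 3/2·(g−p) = 3/2·(5,15) = (7.5000,22.5000)
o1: d²=296 > ρ²=43 → inactive
o2: d²=41 ≤ ρ²=43; F_rep = 38·(-5,4)/41² = (-0.1130,0.0904)
o3: d²=185 > ρ²=43 → inactive
o4: d²=170 > ρ²=43 → inactive
F = F_att + ΣF_rep = (7.3870,22.5904)
Δp = p'−p = (1.8467,5.6476); α = Δx/Fx = (24835/13448) / (24835/3362) = 1/4
check: Δy/Fy = (75949/13448) / (75949/3362) = 1/4 ✓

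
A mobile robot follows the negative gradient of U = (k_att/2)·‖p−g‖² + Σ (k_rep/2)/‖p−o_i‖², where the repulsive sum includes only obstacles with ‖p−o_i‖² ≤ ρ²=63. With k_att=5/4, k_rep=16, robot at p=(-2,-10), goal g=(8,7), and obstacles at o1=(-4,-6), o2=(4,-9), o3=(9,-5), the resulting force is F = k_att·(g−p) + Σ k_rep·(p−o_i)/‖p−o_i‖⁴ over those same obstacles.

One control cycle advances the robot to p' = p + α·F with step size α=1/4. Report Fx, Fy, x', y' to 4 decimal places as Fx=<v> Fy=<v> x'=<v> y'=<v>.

Fx=12.5099 Fy=21.0783 x'=1.1275 y'=-4.7304

F_att = 5/4·(g−p) = 5/4·(10,17) = (12.5000,21.2500)
o1: d²=20 ≤ ρ²=63; F_rep = 16·(2,-4)/20² = (0.0800,-0.1600)
o2: d²=37 ≤ ρ²=63; F_rep = 16·(-6,-1)/37² = (-0.0701,-0.0117)
o3: d²=146 > ρ²=63 → inactive
F = F_att + ΣF_rep = (12.5099,21.0783)
p' = p + 1/4·F = (1.1275,-4.7304)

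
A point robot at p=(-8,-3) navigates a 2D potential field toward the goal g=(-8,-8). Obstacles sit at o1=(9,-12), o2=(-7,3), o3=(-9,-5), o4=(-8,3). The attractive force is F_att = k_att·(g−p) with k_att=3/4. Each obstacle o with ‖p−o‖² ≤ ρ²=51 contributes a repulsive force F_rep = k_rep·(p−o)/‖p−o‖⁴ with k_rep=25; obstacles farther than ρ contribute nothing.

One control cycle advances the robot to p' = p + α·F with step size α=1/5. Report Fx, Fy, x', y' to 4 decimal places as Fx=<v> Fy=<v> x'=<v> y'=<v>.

Fx=0.9817 Fy=-1.9753 x'=-7.8037 y'=-3.3951

F_att = 3/4·(g−p) = 3/4·(0,-5) = (0.0000,-3.7500)
o1: d²=370 > ρ²=51 → inactive
o2: d²=37 ≤ ρ²=51; F_rep = 25·(-1,-6)/37² = (-0.0183,-0.1096)
o3: d²=5 ≤ ρ²=51; F_rep = 25·(1,2)/5² = (1.0000,2.0000)
o4: d²=36 ≤ ρ²=51; F_rep = 25·(0,-6)/36² = (0.0000,-0.1157)
F = F_att + ΣF_rep = (0.9817,-1.9753)
p' = p + 1/5·F = (-7.8037,-3.3951)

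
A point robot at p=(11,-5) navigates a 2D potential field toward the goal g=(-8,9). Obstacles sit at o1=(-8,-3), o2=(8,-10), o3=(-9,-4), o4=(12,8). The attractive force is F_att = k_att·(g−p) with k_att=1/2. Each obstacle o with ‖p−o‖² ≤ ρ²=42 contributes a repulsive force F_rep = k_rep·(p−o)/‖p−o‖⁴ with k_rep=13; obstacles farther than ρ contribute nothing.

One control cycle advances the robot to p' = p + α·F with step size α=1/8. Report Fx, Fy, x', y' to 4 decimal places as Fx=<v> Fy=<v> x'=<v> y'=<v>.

F_att = 1/2·(g−p) = 1/2·(-19,14) = (-9.5000,7.0000)
o1: d²=365 > ρ²=42 → inactive
o2: d²=34 ≤ ρ²=42; F_rep = 13·(3,5)/34² = (0.0337,0.0562)
o3: d²=401 > ρ²=42 → inactive
o4: d²=170 > ρ²=42 → inactive
F = F_att + ΣF_rep = (-9.4663,7.0562)
p' = p + 1/8·F = (9.8167,-4.1180)

Fx=-9.4663 Fy=7.0562 x'=9.8167 y'=-4.1180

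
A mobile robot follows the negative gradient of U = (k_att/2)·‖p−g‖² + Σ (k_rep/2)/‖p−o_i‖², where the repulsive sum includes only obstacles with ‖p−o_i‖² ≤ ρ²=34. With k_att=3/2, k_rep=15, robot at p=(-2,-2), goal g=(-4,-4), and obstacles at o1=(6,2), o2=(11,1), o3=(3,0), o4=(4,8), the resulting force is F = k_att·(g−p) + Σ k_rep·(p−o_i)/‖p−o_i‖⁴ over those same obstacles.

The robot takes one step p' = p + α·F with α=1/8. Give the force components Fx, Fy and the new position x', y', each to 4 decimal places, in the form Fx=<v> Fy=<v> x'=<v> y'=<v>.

Fx=-3.0892 Fy=-3.0357 x'=-2.3861 y'=-2.3795

F_att = 3/2·(g−p) = 3/2·(-2,-2) = (-3.0000,-3.0000)
o1: d²=80 > ρ²=34 → inactive
o2: d²=178 > ρ²=34 → inactive
o3: d²=29 ≤ ρ²=34; F_rep = 15·(-5,-2)/29² = (-0.0892,-0.0357)
o4: d²=136 > ρ²=34 → inactive
F = F_att + ΣF_rep = (-3.0892,-3.0357)
p' = p + 1/8·F = (-2.3861,-2.3795)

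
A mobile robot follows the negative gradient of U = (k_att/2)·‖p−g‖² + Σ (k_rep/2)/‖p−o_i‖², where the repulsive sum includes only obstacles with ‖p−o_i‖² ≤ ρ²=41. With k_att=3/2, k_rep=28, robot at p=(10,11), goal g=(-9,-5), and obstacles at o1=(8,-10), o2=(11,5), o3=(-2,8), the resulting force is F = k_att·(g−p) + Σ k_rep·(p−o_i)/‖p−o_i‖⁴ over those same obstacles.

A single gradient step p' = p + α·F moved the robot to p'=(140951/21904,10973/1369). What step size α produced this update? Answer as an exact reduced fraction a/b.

α = 1/8

F_att = 3/2·(g−p) = 3/2·(-19,-16) = (-28.5000,-24.0000)
o1: d²=445 > ρ²=41 → inactive
o2: d²=37 ≤ ρ²=41; F_rep = 28·(-1,6)/37² = (-0.0205,0.1227)
o3: d²=153 > ρ²=41 → inactive
F = F_att + ΣF_rep = (-28.5205,-23.8773)
Δp = p'−p = (-3.5651,-2.9847); α = Δx/Fx = (-78089/21904) / (-78089/2738) = 1/8
check: Δy/Fy = (-4086/1369) / (-32688/1369) = 1/8 ✓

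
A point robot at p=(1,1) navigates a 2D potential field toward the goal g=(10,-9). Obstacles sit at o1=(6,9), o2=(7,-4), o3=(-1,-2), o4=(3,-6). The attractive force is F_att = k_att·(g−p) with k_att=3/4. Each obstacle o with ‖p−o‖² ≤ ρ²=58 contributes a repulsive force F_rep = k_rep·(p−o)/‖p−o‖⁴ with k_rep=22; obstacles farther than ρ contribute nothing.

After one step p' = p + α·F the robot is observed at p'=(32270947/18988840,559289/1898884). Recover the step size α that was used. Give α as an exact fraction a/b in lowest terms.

F_att = 3/4·(g−p) = 3/4·(9,-10) = (6.7500,-7.5000)
o1: d²=89 > ρ²=58 → inactive
o2: d²=61 > ρ²=58 → inactive
o3: d²=13 ≤ ρ²=58; F_rep = 22·(2,3)/13² = (0.2604,0.3905)
o4: d²=53 ≤ ρ²=58; F_rep = 22·(-2,7)/53² = (-0.0157,0.0548)
F = F_att + ΣF_rep = (6.9947,-7.0546)
Δp = p'−p = (0.6995,-0.7055); α = Δx/Fx = (13282107/18988840) / (13282107/1898884) = 1/10
check: Δy/Fy = (-1339595/1898884) / (-6697975/949442) = 1/10 ✓

α = 1/10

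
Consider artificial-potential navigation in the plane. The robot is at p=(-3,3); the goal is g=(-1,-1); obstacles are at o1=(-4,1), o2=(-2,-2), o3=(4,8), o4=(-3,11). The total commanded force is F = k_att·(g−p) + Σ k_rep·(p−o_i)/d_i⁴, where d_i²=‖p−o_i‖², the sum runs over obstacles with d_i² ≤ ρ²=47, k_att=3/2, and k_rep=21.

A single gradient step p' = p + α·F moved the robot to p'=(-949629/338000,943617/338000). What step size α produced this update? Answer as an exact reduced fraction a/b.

F_att = 3/2·(g−p) = 3/2·(2,-4) = (3.0000,-6.0000)
o1: d²=5 ≤ ρ²=47; F_rep = 21·(1,2)/5² = (0.8400,1.6800)
o2: d²=26 ≤ ρ²=47; F_rep = 21·(-1,5)/26² = (-0.0311,0.1553)
o3: d²=74 > ρ²=47 → inactive
o4: d²=64 > ρ²=47 → inactive
F = F_att + ΣF_rep = (3.8089,-4.1647)
Δp = p'−p = (0.1904,-0.2082); α = Δx/Fx = (64371/338000) / (64371/16900) = 1/20
check: Δy/Fy = (-70383/338000) / (-70383/16900) = 1/20 ✓

α = 1/20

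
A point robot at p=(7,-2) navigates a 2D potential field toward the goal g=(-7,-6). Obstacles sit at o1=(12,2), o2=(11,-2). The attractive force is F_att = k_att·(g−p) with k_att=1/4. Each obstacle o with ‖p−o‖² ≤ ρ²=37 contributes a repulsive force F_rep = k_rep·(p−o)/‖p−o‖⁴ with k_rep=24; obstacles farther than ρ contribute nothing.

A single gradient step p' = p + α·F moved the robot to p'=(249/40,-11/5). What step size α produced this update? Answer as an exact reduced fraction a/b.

F_att = 1/4·(g−p) = 1/4·(-14,-4) = (-3.5000,-1.0000)
o1: d²=41 > ρ²=37 → inactive
o2: d²=16 ≤ ρ²=37; F_rep = 24·(-4,0)/16² = (-0.3750,0.0000)
F = F_att + ΣF_rep = (-3.8750,-1.0000)
Δp = p'−p = (-0.7750,-0.2000); α = Δx/Fx = (-31/40) / (-31/8) = 1/5
check: Δy/Fy = (-1/5) / (-1) = 1/5 ✓

α = 1/5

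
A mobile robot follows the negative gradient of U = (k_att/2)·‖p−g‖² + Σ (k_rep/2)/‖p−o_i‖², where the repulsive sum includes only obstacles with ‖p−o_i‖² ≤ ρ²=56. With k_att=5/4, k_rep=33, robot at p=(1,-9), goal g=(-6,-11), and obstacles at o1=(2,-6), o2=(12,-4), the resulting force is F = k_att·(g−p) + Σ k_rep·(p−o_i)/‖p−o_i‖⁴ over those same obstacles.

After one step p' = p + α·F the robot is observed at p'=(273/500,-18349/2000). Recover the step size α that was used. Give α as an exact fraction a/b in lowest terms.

F_att = 5/4·(g−p) = 5/4·(-7,-2) = (-8.7500,-2.5000)
o1: d²=10 ≤ ρ²=56; F_rep = 33·(-1,-3)/10² = (-0.3300,-0.9900)
o2: d²=146 > ρ²=56 → inactive
F = F_att + ΣF_rep = (-9.0800,-3.4900)
Δp = p'−p = (-0.4540,-0.1745); α = Δx/Fx = (-227/500) / (-227/25) = 1/20
check: Δy/Fy = (-349/2000) / (-349/100) = 1/20 ✓

α = 1/20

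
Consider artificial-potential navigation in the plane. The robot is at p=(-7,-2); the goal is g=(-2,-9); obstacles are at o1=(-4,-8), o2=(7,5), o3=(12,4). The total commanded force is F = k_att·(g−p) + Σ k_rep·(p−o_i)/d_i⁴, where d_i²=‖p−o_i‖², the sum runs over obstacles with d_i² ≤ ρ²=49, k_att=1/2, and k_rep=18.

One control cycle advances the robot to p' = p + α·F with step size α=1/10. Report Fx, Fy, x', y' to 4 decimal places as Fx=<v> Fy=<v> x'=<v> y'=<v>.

F_att = 1/2·(g−p) = 1/2·(5,-7) = (2.5000,-3.5000)
o1: d²=45 ≤ ρ²=49; F_rep = 18·(-3,6)/45² = (-0.0267,0.0533)
o2: d²=245 > ρ²=49 → inactive
o3: d²=397 > ρ²=49 → inactive
F = F_att + ΣF_rep = (2.4733,-3.4467)
p' = p + 1/10·F = (-6.7527,-2.3447)

Fx=2.4733 Fy=-3.4467 x'=-6.7527 y'=-2.3447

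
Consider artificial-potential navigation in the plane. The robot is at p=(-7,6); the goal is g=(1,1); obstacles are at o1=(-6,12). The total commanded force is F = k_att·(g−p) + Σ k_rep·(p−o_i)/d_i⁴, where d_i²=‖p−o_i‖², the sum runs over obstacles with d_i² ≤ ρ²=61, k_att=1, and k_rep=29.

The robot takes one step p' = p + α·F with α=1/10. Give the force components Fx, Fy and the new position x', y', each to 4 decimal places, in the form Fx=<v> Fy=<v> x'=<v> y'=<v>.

F_att = 1·(g−p) = 1·(8,-5) = (8.0000,-5.0000)
o1: d²=37 ≤ ρ²=61; F_rep = 29·(-1,-6)/37² = (-0.0212,-0.1271)
F = F_att + ΣF_rep = (7.9788,-5.1271)
p' = p + 1/10·F = (-6.2021,5.4873)

Fx=7.9788 Fy=-5.1271 x'=-6.2021 y'=5.4873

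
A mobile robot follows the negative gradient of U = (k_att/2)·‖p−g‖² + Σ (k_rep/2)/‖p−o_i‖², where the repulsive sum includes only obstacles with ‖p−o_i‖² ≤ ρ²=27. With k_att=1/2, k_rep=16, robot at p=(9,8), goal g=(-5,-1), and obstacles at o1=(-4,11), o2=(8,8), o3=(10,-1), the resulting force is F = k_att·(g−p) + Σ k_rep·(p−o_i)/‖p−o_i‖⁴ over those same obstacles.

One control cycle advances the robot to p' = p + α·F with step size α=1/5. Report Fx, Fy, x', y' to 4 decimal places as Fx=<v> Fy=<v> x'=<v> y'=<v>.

Fx=9.0000 Fy=-4.5000 x'=10.8000 y'=7.1000

F_att = 1/2·(g−p) = 1/2·(-14,-9) = (-7.0000,-4.5000)
o1: d²=178 > ρ²=27 → inactive
o2: d²=1 ≤ ρ²=27; F_rep = 16·(1,0)/1² = (16.0000,0.0000)
o3: d²=82 > ρ²=27 → inactive
F = F_att + ΣF_rep = (9.0000,-4.5000)
p' = p + 1/5·F = (10.8000,7.1000)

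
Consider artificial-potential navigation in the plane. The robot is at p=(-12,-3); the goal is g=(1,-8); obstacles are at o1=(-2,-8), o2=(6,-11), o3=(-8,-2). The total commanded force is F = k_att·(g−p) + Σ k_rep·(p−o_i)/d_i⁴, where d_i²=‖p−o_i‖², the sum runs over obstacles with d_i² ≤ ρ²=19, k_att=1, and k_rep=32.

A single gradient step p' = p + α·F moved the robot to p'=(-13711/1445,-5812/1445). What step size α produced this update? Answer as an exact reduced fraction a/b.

α = 1/5

F_att = 1·(g−p) = 1·(13,-5) = (13.0000,-5.0000)
o1: d²=125 > ρ²=19 → inactive
o2: d²=388 > ρ²=19 → inactive
o3: d²=17 ≤ ρ²=19; F_rep = 32·(-4,-1)/17² = (-0.4429,-0.1107)
F = F_att + ΣF_rep = (12.5571,-5.1107)
Δp = p'−p = (2.5114,-1.0221); α = Δx/Fx = (3629/1445) / (3629/289) = 1/5
check: Δy/Fy = (-1477/1445) / (-1477/289) = 1/5 ✓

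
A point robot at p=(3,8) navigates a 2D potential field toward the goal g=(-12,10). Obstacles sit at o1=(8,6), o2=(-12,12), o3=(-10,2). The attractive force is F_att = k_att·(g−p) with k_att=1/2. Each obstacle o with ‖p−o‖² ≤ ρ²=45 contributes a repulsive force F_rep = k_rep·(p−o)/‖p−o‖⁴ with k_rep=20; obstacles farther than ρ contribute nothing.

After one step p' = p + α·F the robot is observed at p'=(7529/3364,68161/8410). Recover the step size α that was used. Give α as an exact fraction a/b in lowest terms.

α = 1/10

F_att = 1/2·(g−p) = 1/2·(-15,2) = (-7.5000,1.0000)
o1: d²=29 ≤ ρ²=45; F_rep = 20·(-5,2)/29² = (-0.1189,0.0476)
o2: d²=241 > ρ²=45 → inactive
o3: d²=205 > ρ²=45 → inactive
F = F_att + ΣF_rep = (-7.6189,1.0476)
Δp = p'−p = (-0.7619,0.1048); α = Δx/Fx = (-2563/3364) / (-12815/1682) = 1/10
check: Δy/Fy = (881/8410) / (881/841) = 1/10 ✓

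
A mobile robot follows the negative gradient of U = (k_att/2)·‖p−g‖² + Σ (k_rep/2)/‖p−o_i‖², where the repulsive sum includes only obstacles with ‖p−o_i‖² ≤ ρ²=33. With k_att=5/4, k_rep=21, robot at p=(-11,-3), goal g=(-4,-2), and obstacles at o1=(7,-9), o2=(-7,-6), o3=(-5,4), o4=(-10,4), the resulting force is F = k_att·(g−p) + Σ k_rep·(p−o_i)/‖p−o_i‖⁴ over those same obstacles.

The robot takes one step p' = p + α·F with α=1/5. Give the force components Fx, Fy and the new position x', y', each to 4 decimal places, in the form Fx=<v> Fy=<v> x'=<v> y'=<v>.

F_att = 5/4·(g−p) = 5/4·(7,1) = (8.7500,1.2500)
o1: d²=360 > ρ²=33 → inactive
o2: d²=25 ≤ ρ²=33; F_rep = 21·(-4,3)/25² = (-0.1344,0.1008)
o3: d²=85 > ρ²=33 → inactive
o4: d²=50 > ρ²=33 → inactive
F = F_att + ΣF_rep = (8.6156,1.3508)
p' = p + 1/5·F = (-9.2769,-2.7298)

Fx=8.6156 Fy=1.3508 x'=-9.2769 y'=-2.7298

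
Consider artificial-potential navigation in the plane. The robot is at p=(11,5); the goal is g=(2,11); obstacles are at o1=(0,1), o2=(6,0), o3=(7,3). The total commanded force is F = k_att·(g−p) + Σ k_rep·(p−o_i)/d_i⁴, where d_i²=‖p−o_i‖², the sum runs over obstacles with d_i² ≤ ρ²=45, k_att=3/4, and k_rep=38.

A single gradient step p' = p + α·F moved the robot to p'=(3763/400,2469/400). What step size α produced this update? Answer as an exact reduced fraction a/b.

F_att = 3/4·(g−p) = 3/4·(-9,6) = (-6.7500,4.5000)
o1: d²=137 > ρ²=45 → inactive
o2: d²=50 > ρ²=45 → inactive
o3: d²=20 ≤ ρ²=45; F_rep = 38·(4,2)/20² = (0.3800,0.1900)
F = F_att + ΣF_rep = (-6.3700,4.6900)
Δp = p'−p = (-1.5925,1.1725); α = Δx/Fx = (-637/400) / (-637/100) = 1/4
check: Δy/Fy = (469/400) / (469/100) = 1/4 ✓

α = 1/4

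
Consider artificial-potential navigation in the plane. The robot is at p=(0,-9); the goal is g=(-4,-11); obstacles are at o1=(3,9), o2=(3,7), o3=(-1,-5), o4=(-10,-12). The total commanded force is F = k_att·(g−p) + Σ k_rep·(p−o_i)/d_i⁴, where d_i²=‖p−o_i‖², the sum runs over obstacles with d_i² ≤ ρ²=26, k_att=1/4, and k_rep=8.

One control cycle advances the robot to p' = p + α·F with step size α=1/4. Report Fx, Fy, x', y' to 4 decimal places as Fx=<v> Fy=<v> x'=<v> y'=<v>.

Fx=-0.9723 Fy=-0.6107 x'=-0.2431 y'=-9.1527

F_att = 1/4·(g−p) = 1/4·(-4,-2) = (-1.0000,-0.5000)
o1: d²=333 > ρ²=26 → inactive
o2: d²=265 > ρ²=26 → inactive
o3: d²=17 ≤ ρ²=26; F_rep = 8·(1,-4)/17² = (0.0277,-0.1107)
o4: d²=109 > ρ²=26 → inactive
F = F_att + ΣF_rep = (-0.9723,-0.6107)
p' = p + 1/4·F = (-0.2431,-9.1527)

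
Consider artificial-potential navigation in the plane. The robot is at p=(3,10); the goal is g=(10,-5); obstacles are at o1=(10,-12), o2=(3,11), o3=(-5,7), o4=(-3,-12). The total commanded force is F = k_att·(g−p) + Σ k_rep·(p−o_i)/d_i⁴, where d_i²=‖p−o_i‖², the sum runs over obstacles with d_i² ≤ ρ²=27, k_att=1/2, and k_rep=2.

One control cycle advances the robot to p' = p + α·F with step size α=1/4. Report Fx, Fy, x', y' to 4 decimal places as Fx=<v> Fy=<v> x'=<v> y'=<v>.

F_att = 1/2·(g−p) = 1/2·(7,-15) = (3.5000,-7.5000)
o1: d²=533 > ρ²=27 → inactive
o2: d²=1 ≤ ρ²=27; F_rep = 2·(0,-1)/1² = (0.0000,-2.0000)
o3: d²=73 > ρ²=27 → inactive
o4: d²=520 > ρ²=27 → inactive
F = F_att + ΣF_rep = (3.5000,-9.5000)
p' = p + 1/4·F = (3.8750,7.6250)

Fx=3.5000 Fy=-9.5000 x'=3.8750 y'=7.6250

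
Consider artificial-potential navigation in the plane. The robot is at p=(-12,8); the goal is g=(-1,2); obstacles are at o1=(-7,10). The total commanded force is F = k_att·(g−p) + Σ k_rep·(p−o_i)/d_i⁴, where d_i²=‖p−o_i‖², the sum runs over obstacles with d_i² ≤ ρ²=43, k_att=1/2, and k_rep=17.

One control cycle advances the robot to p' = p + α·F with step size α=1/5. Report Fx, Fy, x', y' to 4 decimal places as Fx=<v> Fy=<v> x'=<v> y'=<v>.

Fx=5.3989 Fy=-3.0404 x'=-10.9202 y'=7.3919

F_att = 1/2·(g−p) = 1/2·(11,-6) = (5.5000,-3.0000)
o1: d²=29 ≤ ρ²=43; F_rep = 17·(-5,-2)/29² = (-0.1011,-0.0404)
F = F_att + ΣF_rep = (5.3989,-3.0404)
p' = p + 1/5·F = (-10.9202,7.3919)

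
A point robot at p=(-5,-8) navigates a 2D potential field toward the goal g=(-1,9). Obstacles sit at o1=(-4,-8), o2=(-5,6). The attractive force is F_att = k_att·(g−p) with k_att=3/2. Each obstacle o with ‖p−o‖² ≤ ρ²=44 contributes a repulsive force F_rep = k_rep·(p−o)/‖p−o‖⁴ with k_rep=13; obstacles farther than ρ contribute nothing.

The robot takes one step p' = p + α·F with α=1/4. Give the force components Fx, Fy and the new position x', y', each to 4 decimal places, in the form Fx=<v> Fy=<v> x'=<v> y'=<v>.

Fx=-7.0000 Fy=25.5000 x'=-6.7500 y'=-1.6250

F_att = 3/2·(g−p) = 3/2·(4,17) = (6.0000,25.5000)
o1: d²=1 ≤ ρ²=44; F_rep = 13·(-1,0)/1² = (-13.0000,0.0000)
o2: d²=196 > ρ²=44 → inactive
F = F_att + ΣF_rep = (-7.0000,25.5000)
p' = p + 1/4·F = (-6.7500,-1.6250)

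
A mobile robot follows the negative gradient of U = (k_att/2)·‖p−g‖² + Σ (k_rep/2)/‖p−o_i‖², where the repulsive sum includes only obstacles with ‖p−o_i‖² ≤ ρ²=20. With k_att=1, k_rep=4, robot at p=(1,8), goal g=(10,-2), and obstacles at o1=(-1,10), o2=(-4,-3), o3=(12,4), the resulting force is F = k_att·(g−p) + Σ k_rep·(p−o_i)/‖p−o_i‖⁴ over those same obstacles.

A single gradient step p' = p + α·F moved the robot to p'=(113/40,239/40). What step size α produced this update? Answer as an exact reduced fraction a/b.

α = 1/5

F_att = 1·(g−p) = 1·(9,-10) = (9.0000,-10.0000)
o1: d²=8 ≤ ρ²=20; F_rep = 4·(2,-2)/8² = (0.1250,-0.1250)
o2: d²=146 > ρ²=20 → inactive
o3: d²=137 > ρ²=20 → inactive
F = F_att + ΣF_rep = (9.1250,-10.1250)
Δp = p'−p = (1.8250,-2.0250); α = Δx/Fx = (73/40) / (73/8) = 1/5
check: Δy/Fy = (-81/40) / (-81/8) = 1/5 ✓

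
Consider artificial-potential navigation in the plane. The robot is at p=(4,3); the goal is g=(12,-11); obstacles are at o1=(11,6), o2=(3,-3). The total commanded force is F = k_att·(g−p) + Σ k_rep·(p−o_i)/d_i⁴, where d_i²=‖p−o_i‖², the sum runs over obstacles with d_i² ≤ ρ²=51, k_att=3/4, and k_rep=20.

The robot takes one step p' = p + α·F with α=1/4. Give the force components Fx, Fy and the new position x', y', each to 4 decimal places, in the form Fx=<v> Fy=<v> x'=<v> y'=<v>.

Fx=6.0146 Fy=-10.4123 x'=5.5037 y'=0.3969

F_att = 3/4·(g−p) = 3/4·(8,-14) = (6.0000,-10.5000)
o1: d²=58 > ρ²=51 → inactive
o2: d²=37 ≤ ρ²=51; F_rep = 20·(1,6)/37² = (0.0146,0.0877)
F = F_att + ΣF_rep = (6.0146,-10.4123)
p' = p + 1/4·F = (5.5037,0.3969)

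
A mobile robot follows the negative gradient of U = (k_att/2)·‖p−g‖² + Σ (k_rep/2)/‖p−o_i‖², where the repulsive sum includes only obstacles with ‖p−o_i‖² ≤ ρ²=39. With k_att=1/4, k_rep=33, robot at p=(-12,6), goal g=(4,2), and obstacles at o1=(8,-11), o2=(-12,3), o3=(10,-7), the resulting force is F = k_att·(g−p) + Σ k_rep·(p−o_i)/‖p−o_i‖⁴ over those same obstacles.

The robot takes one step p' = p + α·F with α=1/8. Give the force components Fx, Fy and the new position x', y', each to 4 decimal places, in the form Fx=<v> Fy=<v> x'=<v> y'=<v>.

F_att = 1/4·(g−p) = 1/4·(16,-4) = (4.0000,-1.0000)
o1: d²=689 > ρ²=39 → inactive
o2: d²=9 ≤ ρ²=39; F_rep = 33·(0,3)/9² = (0.0000,1.2222)
o3: d²=653 > ρ²=39 → inactive
F = F_att + ΣF_rep = (4.0000,0.2222)
p' = p + 1/8·F = (-11.5000,6.0278)

Fx=4.0000 Fy=0.2222 x'=-11.5000 y'=6.0278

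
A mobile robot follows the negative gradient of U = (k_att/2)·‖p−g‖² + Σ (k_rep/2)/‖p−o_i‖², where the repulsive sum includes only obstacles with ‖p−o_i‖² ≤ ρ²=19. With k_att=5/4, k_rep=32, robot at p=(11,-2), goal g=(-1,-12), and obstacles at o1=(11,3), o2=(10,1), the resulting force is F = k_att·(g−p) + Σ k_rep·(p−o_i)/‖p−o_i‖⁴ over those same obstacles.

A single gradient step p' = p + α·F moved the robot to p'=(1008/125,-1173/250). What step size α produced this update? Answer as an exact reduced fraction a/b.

α = 1/5

F_att = 5/4·(g−p) = 5/4·(-12,-10) = (-15.0000,-12.5000)
o1: d²=25 > ρ²=19 → inactive
o2: d²=10 ≤ ρ²=19; F_rep = 32·(1,-3)/10² = (0.3200,-0.9600)
F = F_att + ΣF_rep = (-14.6800,-13.4600)
Δp = p'−p = (-2.9360,-2.6920); α = Δx/Fx = (-367/125) / (-367/25) = 1/5
check: Δy/Fy = (-673/250) / (-673/50) = 1/5 ✓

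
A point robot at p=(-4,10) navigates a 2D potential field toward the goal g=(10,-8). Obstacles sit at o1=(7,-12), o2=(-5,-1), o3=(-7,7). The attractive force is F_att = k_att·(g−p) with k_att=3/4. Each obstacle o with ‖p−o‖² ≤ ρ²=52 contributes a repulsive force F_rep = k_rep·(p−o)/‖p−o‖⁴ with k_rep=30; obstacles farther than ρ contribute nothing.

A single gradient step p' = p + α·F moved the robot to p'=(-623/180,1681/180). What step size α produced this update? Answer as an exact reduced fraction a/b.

F_att = 3/4·(g−p) = 3/4·(14,-18) = (10.5000,-13.5000)
o1: d²=605 > ρ²=52 → inactive
o2: d²=122 > ρ²=52 → inactive
o3: d²=18 ≤ ρ²=52; F_rep = 30·(3,3)/18² = (0.2778,0.2778)
F = F_att + ΣF_rep = (10.7778,-13.2222)
Δp = p'−p = (0.5389,-0.6611); α = Δx/Fx = (97/180) / (97/9) = 1/20
check: Δy/Fy = (-119/180) / (-119/9) = 1/20 ✓

α = 1/20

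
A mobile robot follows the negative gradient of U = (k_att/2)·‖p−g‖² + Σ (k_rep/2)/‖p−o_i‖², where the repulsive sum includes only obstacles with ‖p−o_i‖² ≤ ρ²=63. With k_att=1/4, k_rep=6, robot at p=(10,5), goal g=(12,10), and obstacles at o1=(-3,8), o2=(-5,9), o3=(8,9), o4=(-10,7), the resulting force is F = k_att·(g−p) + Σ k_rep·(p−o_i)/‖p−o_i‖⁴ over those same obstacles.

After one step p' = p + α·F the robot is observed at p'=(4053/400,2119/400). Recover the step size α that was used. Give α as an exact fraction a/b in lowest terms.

F_att = 1/4·(g−p) = 1/4·(2,5) = (0.5000,1.2500)
o1: d²=178 > ρ²=63 → inactive
o2: d²=241 > ρ²=63 → inactive
o3: d²=20 ≤ ρ²=63; F_rep = 6·(2,-4)/20² = (0.0300,-0.0600)
o4: d²=404 > ρ²=63 → inactive
F = F_att + ΣF_rep = (0.5300,1.1900)
Δp = p'−p = (0.1325,0.2975); α = Δx/Fx = (53/400) / (53/100) = 1/4
check: Δy/Fy = (119/400) / (119/100) = 1/4 ✓

α = 1/4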